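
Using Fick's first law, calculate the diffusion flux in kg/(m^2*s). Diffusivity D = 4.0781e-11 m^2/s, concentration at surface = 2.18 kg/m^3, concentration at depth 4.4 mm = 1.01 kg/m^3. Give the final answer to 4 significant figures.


J = -D * (dC/dx) = D * (C1 - C2) / dx
J = 4.0781e-11 * (2.18 - 1.01) / 4.4e-03
J = 1.084e-08 kg/(m^2*s)


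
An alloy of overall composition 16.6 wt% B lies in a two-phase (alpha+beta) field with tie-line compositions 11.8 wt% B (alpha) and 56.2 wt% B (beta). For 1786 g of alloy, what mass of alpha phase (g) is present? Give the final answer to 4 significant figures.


f_alpha = (C_beta - C0) / (C_beta - C_alpha)
f_alpha = (56.2 - 16.6) / (56.2 - 11.8) = 0.891892
m_alpha = f_alpha * m_total = 0.891892 * 1786 = 1593 g


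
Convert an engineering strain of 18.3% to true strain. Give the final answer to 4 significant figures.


epsilon_true = ln(1 + epsilon_eng)
epsilon_true = ln(1 + 0.183)
epsilon_true = 0.1681


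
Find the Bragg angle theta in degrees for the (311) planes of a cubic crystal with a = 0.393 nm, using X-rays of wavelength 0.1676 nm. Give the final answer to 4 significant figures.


d = a / sqrt(h^2+k^2+l^2)
d = 0.393 / sqrt(11) = 0.118494 nm
lambda = 2*d*sin(theta)  =>  sin(theta) = lambda / (2*d)
sin(theta) = 0.1676 / (2 * 0.118494) = 0.707209
theta = 45.01 deg


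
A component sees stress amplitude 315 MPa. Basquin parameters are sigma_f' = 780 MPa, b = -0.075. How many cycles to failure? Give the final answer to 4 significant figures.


sigma_a = sigma_f' * (2*Nf)^b
2*Nf = (sigma_a / sigma_f')^(1/b)
2*Nf = (315 / 780)^(1/-0.075)
2*Nf = 178014
Nf = 89010 cycles


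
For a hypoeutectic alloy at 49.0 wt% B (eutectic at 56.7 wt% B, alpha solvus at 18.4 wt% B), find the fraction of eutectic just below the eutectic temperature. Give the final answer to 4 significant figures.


f_primary = (C_e - C0) / (C_e - C_alpha_max)
f_primary = (56.7 - 49.0) / (56.7 - 18.4)
f_primary = 0.201044
f_eutectic = 1 - 0.201044 = 0.799


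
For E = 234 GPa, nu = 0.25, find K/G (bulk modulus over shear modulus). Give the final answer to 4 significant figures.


G = E / (2*(1+nu))
G = 234 / (2*(1+0.25)) = 93.6 GPa
K = E / (3*(1-2*nu))
K = 234 / (3*(1-2*0.25)) = 156 GPa
K/G = 156 / 93.6 = 1.667


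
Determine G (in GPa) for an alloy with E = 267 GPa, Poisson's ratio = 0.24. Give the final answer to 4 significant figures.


G = E / (2*(1+nu))
G = 267 / (2*(1+0.24))
G = 107.7 GPa


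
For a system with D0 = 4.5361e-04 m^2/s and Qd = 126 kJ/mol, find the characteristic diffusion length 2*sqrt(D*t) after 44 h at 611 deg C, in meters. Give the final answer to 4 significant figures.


Step 1: D = D0 * exp(-Qd/(R*T))
T = 884.15 K
D = 4.5361e-04 * exp(-126e3 / (8.314 * 884.15)) = 1.63105e-11 m^2/s
Step 2: L = 2*sqrt(D*t)
t = 44 h = 158400 s
L = 2*sqrt(1.63105e-11 * 158400) = 3.215e-03 m


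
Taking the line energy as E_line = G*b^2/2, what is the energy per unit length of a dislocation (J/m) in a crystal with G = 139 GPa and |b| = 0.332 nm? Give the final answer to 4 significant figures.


E = G*b^2/2
b = 0.332 nm = 3.32e-10 m
G = 139 GPa = 1.39e+11 Pa
E = 0.5 * 1.39e+11 * (3.32e-10)^2
E = 7.661e-09 J/m


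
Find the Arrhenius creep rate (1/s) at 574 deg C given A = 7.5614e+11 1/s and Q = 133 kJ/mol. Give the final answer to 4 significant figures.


rate = A * exp(-Q / (R*T))
T = 574 + 273.15 = 847.15 K
rate = 7.5614e+11 * exp(-133e3 / (8.314 * 847.15))
rate = 4760 1/s


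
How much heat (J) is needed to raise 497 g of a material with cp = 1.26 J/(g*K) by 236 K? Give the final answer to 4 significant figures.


Q = m * cp * dT
Q = 497 * 1.26 * 236
Q = 147800 J


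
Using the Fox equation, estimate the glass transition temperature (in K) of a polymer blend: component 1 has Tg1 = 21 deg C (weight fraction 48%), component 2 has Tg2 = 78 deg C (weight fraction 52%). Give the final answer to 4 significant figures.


1/Tg = w1/Tg1 + w2/Tg2 (in Kelvin)
Tg1 = 294.15 K, Tg2 = 351.15 K
1/Tg = 0.48/294.15 + 0.52/351.15
Tg = 321.3 K


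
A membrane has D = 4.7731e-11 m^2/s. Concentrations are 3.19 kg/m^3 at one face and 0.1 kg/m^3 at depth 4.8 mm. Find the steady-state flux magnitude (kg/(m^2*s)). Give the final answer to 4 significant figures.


J = -D * (dC/dx) = D * (C1 - C2) / dx
J = 4.7731e-11 * (3.19 - 0.1) / 4.8e-03
J = 3.073e-08 kg/(m^2*s)


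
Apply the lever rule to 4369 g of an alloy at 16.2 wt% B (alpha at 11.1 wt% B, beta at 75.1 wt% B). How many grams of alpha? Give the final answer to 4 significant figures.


f_alpha = (C_beta - C0) / (C_beta - C_alpha)
f_alpha = (75.1 - 16.2) / (75.1 - 11.1) = 0.920313
m_alpha = f_alpha * m_total = 0.920313 * 4369 = 4021 g


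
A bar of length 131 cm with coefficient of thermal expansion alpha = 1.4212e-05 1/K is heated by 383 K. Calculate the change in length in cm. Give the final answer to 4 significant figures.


dL = L0 * alpha * dT
dL = 131 * 1.4212e-05 * 383
dL = 0.7131 cm


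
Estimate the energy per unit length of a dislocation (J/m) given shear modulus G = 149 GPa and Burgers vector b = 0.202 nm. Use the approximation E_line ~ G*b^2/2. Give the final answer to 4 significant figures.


E = G*b^2/2
b = 0.202 nm = 2.02e-10 m
G = 149 GPa = 1.49e+11 Pa
E = 0.5 * 1.49e+11 * (2.02e-10)^2
E = 3.04e-09 J/m


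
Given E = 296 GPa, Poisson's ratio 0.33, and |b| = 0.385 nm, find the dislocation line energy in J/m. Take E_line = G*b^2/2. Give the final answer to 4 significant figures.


Step 1: G = E / (2*(1+nu))
G = 296 / (2*(1+0.33)) = 111.278 GPa = 1.11278e+11 Pa
Step 2: E_line = G*b^2/2
b = 0.385 nm = 3.85e-10 m
E_line = 0.5 * 1.11278e+11 * (3.85e-10)^2 = 8.247e-09 J/m


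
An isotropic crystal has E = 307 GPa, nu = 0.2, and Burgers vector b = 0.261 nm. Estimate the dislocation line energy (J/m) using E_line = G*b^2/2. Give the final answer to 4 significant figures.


Step 1: G = E / (2*(1+nu))
G = 307 / (2*(1+0.2)) = 127.917 GPa = 1.27917e+11 Pa
Step 2: E_line = G*b^2/2
b = 0.261 nm = 2.61e-10 m
E_line = 0.5 * 1.27917e+11 * (2.61e-10)^2 = 4.357e-09 J/m


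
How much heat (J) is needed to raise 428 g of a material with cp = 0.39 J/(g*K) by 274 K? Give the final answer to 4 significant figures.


Q = m * cp * dT
Q = 428 * 0.39 * 274
Q = 45740 J


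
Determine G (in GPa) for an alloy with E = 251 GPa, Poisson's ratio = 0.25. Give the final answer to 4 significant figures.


G = E / (2*(1+nu))
G = 251 / (2*(1+0.25))
G = 100.4 GPa


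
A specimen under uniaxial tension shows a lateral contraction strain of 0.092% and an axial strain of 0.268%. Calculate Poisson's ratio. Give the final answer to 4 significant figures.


nu = -epsilon_lat / epsilon_axial
Lateral strain is contraction (negative), so using magnitudes:
nu = 0.092 / 0.268
nu = 0.3433


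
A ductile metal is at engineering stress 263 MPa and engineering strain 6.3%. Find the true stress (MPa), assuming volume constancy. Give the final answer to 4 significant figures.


sigma_true = sigma_eng * (1 + epsilon_eng)
sigma_true = 263 * (1 + 0.063)
sigma_true = 279.6 MPa


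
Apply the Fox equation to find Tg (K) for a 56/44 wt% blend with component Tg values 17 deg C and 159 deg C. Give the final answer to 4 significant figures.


1/Tg = w1/Tg1 + w2/Tg2 (in Kelvin)
Tg1 = 290.15 K, Tg2 = 432.15 K
1/Tg = 0.56/290.15 + 0.44/432.15
Tg = 339.2 K


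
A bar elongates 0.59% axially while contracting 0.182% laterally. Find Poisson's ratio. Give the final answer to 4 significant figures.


nu = -epsilon_lat / epsilon_axial
Lateral strain is contraction (negative), so using magnitudes:
nu = 0.182 / 0.59
nu = 0.3085


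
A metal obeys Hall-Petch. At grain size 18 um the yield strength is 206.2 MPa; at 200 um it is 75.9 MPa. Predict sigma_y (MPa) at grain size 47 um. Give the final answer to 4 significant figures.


sigma_y = sigma0 + k / sqrt(d)
1/sqrt(d1) = 1/sqrt(1.8e-05) = 235.702;  1/sqrt(d2) = 70.7107
k = (sigma1 - sigma2) / (1/sqrt(d1) - 1/sqrt(d2)) = (206.2 - 75.9) / (235.702 - 70.7107) = 0.789737 MPa*m^0.5
sigma0 = sigma1 - k/sqrt(d1) = 206.2 - 0.789737*235.702 = 20.0571 MPa
sigma_y(d3) = 20.0571 + 0.789737 / sqrt(4.7e-05) = 135.3 MPa


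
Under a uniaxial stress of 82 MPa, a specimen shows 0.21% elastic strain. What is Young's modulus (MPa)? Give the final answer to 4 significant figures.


E = sigma / epsilon
epsilon = 0.21% = 2.1e-03
E = 82 / 2.1e-03
E = 39050 MPa


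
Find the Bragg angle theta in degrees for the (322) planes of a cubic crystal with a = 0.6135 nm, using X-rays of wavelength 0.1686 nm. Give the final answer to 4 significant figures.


d = a / sqrt(h^2+k^2+l^2)
d = 0.6135 / sqrt(17) = 0.148796 nm
lambda = 2*d*sin(theta)  =>  sin(theta) = lambda / (2*d)
sin(theta) = 0.1686 / (2 * 0.148796) = 0.566549
theta = 34.51 deg


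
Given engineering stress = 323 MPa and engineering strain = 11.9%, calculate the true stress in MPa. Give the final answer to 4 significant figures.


sigma_true = sigma_eng * (1 + epsilon_eng)
sigma_true = 323 * (1 + 0.119)
sigma_true = 361.4 MPa


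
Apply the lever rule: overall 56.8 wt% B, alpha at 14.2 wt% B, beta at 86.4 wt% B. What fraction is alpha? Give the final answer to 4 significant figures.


f_alpha = (C_beta - C0) / (C_beta - C_alpha)
f_alpha = (86.4 - 56.8) / (86.4 - 14.2)
f_alpha = 0.41


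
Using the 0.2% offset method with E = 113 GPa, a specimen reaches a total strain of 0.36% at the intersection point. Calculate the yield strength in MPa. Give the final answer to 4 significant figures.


Offset strain = 0.002
Elastic strain at yield = total_strain - offset = 3.6e-03 - 0.002 = 1.6e-03
sigma_y = E * elastic_strain = 113000 * 1.6e-03
sigma_y = 180.8 MPa


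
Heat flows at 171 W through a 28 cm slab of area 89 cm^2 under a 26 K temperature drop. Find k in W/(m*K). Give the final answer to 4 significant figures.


k = Q*L / (A*dT)
L = 0.28 m, A = 8.9e-03 m^2
k = 171 * 0.28 / (8.9e-03 * 26)
k = 206.9 W/(m*K)


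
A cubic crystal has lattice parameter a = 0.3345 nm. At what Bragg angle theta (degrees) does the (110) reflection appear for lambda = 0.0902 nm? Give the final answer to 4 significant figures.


d = a / sqrt(h^2+k^2+l^2)
d = 0.3345 / sqrt(2) = 0.236527 nm
lambda = 2*d*sin(theta)  =>  sin(theta) = lambda / (2*d)
sin(theta) = 0.0902 / (2 * 0.236527) = 0.190676
theta = 10.99 deg


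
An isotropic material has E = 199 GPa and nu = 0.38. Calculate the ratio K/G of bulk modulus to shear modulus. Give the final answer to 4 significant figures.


G = E / (2*(1+nu))
G = 199 / (2*(1+0.38)) = 72.1014 GPa
K = E / (3*(1-2*nu))
K = 199 / (3*(1-2*0.38)) = 276.389 GPa
K/G = 276.389 / 72.1014 = 3.833


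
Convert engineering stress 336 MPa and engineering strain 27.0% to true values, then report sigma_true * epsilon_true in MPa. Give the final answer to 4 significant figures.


sigma_true = sigma_eng * (1 + epsilon_eng)
sigma_true = 336 * (1 + 0.27) = 426.72 MPa
epsilon_true = ln(1 + epsilon_eng)
epsilon_true = ln(1 + 0.27) = 0.239017
sigma_true * epsilon_true = 426.72 * 0.239017 = 102 MPa


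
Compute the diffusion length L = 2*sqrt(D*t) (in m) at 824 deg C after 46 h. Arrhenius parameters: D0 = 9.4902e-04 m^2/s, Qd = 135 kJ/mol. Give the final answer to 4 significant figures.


Step 1: D = D0 * exp(-Qd/(R*T))
T = 1097.15 K
D = 9.4902e-04 * exp(-135e3 / (8.314 * 1097.15)) = 3.5463e-10 m^2/s
Step 2: L = 2*sqrt(D*t)
t = 46 h = 165600 s
L = 2*sqrt(3.5463e-10 * 165600) = 0.01533 m


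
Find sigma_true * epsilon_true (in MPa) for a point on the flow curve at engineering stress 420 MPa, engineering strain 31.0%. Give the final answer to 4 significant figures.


sigma_true = sigma_eng * (1 + epsilon_eng)
sigma_true = 420 * (1 + 0.31) = 550.2 MPa
epsilon_true = ln(1 + epsilon_eng)
epsilon_true = ln(1 + 0.31) = 0.270027
sigma_true * epsilon_true = 550.2 * 0.270027 = 148.6 MPa


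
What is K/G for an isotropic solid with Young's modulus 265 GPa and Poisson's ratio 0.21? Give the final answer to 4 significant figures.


G = E / (2*(1+nu))
G = 265 / (2*(1+0.21)) = 109.504 GPa
K = E / (3*(1-2*nu))
K = 265 / (3*(1-2*0.21)) = 152.299 GPa
K/G = 152.299 / 109.504 = 1.391


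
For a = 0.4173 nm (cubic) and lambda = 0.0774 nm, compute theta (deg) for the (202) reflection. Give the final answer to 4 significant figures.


d = a / sqrt(h^2+k^2+l^2)
d = 0.4173 / sqrt(8) = 0.147538 nm
lambda = 2*d*sin(theta)  =>  sin(theta) = lambda / (2*d)
sin(theta) = 0.0774 / (2 * 0.147538) = 0.262306
theta = 15.21 deg


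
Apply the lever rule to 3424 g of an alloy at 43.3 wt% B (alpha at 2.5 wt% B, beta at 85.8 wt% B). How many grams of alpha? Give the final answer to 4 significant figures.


f_alpha = (C_beta - C0) / (C_beta - C_alpha)
f_alpha = (85.8 - 43.3) / (85.8 - 2.5) = 0.510204
m_alpha = f_alpha * m_total = 0.510204 * 3424 = 1747 g


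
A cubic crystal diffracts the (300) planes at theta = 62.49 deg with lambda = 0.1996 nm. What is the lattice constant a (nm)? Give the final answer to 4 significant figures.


d = lambda / (2*sin(theta))
d = 0.1996 / (2*sin(62.49 deg))
d = 0.112523 nm
a = d * sqrt(h^2+k^2+l^2) = 0.112523 * sqrt(9)
a = 0.3376 nm


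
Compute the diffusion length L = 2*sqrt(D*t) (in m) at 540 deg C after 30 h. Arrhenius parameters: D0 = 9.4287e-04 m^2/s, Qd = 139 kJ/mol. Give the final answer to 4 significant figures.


Step 1: D = D0 * exp(-Qd/(R*T))
T = 813.15 K
D = 9.4287e-04 * exp(-139e3 / (8.314 * 813.15)) = 1.10951e-12 m^2/s
Step 2: L = 2*sqrt(D*t)
t = 30 h = 108000 s
L = 2*sqrt(1.10951e-12 * 108000) = 6.923e-04 m


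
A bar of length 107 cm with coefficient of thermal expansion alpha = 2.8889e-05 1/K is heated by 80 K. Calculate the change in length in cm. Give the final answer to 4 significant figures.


dL = L0 * alpha * dT
dL = 107 * 2.8889e-05 * 80
dL = 0.2473 cm


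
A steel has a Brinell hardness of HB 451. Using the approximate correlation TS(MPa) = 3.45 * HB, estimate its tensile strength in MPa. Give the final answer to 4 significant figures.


TS (MPa) = 3.45 * HB
TS = 3.45 * 451
TS = 1556 MPa


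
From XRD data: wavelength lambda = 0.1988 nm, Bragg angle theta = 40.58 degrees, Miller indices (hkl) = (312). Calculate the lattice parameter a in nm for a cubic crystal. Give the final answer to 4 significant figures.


d = lambda / (2*sin(theta))
d = 0.1988 / (2*sin(40.58 deg))
d = 0.152803 nm
a = d * sqrt(h^2+k^2+l^2) = 0.152803 * sqrt(14)
a = 0.5717 nm


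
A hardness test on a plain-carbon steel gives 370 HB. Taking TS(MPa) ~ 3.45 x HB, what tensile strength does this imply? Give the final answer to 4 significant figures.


TS (MPa) = 3.45 * HB
TS = 3.45 * 370
TS = 1277 MPa


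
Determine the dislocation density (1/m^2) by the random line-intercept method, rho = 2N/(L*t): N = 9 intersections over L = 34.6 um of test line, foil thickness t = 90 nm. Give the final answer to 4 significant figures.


rho = 2N / (L * t)
L = 34.6 um = 3.46e-05 m, t = 90 nm = 9e-08 m
rho = 2 * 9 / (3.46e-05 * 9e-08)
rho = 5.78e+12 1/m^2


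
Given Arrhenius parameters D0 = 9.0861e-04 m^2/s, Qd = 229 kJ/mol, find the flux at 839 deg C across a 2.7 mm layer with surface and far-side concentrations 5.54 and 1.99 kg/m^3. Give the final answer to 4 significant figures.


Step 1: D = D0 * exp(-Qd/(R*T))
T = 839 + 273.15 = 1112.15 K
D = 9.0861e-04 * exp(-229e3 / (8.314 * 1112.15)) = 1.59399e-14 m^2/s
Step 2: J = D * (C1 - C2) / dx
J = 1.59399e-14 * (5.54 - 1.99) / 2.7e-03
J = 2.096e-11 kg/(m^2*s)


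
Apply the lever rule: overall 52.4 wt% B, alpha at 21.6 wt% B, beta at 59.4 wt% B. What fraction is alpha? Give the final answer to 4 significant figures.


f_alpha = (C_beta - C0) / (C_beta - C_alpha)
f_alpha = (59.4 - 52.4) / (59.4 - 21.6)
f_alpha = 0.1852


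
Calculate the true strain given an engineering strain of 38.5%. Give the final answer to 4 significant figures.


epsilon_true = ln(1 + epsilon_eng)
epsilon_true = ln(1 + 0.385)
epsilon_true = 0.3257


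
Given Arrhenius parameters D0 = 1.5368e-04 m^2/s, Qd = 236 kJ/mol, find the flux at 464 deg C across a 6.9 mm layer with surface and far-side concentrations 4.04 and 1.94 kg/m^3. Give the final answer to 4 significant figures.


Step 1: D = D0 * exp(-Qd/(R*T))
T = 464 + 273.15 = 737.15 K
D = 1.5368e-04 * exp(-236e3 / (8.314 * 737.15)) = 2.90397e-21 m^2/s
Step 2: J = D * (C1 - C2) / dx
J = 2.90397e-21 * (4.04 - 1.94) / 6.9e-03
J = 8.838e-19 kg/(m^2*s)


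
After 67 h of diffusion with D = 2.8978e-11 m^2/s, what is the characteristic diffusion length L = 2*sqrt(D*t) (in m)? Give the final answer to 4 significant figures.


t = 67 hr = 241200 s
Diffusion length = 2*sqrt(D*t)
= 2*sqrt(2.8978e-11 * 241200)
= 5.288e-03 m


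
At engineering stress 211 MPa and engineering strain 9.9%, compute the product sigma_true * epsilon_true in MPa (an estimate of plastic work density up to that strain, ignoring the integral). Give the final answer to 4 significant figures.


sigma_true = sigma_eng * (1 + epsilon_eng)
sigma_true = 211 * (1 + 0.099) = 231.889 MPa
epsilon_true = ln(1 + epsilon_eng)
epsilon_true = ln(1 + 0.099) = 0.0944007
sigma_true * epsilon_true = 231.889 * 0.0944007 = 21.89 MPa


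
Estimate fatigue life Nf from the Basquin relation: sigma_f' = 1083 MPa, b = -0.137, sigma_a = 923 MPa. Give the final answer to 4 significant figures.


sigma_a = sigma_f' * (2*Nf)^b
2*Nf = (sigma_a / sigma_f')^(1/b)
2*Nf = (923 / 1083)^(1/-0.137)
2*Nf = 3.21192
Nf = 1.606 cycles


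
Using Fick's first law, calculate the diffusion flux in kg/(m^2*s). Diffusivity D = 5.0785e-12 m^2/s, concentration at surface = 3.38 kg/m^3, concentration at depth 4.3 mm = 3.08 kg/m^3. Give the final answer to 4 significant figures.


J = -D * (dC/dx) = D * (C1 - C2) / dx
J = 5.0785e-12 * (3.38 - 3.08) / 4.3e-03
J = 3.543e-10 kg/(m^2*s)


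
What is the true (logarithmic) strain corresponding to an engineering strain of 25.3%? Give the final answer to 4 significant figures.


epsilon_true = ln(1 + epsilon_eng)
epsilon_true = ln(1 + 0.253)
epsilon_true = 0.2255


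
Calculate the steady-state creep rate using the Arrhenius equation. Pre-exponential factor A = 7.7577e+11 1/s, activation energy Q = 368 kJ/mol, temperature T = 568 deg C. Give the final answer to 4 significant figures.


rate = A * exp(-Q / (R*T))
T = 568 + 273.15 = 841.15 K
rate = 7.7577e+11 * exp(-368e3 / (8.314 * 841.15))
rate = 1.088e-11 1/s


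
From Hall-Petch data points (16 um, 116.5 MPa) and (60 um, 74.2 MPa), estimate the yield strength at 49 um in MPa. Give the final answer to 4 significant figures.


sigma_y = sigma0 + k / sqrt(d)
1/sqrt(d1) = 1/sqrt(1.6e-05) = 250;  1/sqrt(d2) = 129.099
k = (sigma1 - sigma2) / (1/sqrt(d1) - 1/sqrt(d2)) = (116.5 - 74.2) / (250 - 129.099) = 0.349874 MPa*m^0.5
sigma0 = sigma1 - k/sqrt(d1) = 116.5 - 0.349874*250 = 29.0314 MPa
sigma_y(d3) = 29.0314 + 0.349874 / sqrt(4.9e-05) = 79.01 MPa


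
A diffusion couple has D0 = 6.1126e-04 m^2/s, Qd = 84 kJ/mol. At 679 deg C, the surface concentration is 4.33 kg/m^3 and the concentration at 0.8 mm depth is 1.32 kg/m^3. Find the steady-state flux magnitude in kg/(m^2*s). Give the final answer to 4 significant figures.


Step 1: D = D0 * exp(-Qd/(R*T))
T = 679 + 273.15 = 952.15 K
D = 6.1126e-04 * exp(-84e3 / (8.314 * 952.15)) = 1.50608e-08 m^2/s
Step 2: J = D * (C1 - C2) / dx
J = 1.50608e-08 * (4.33 - 1.32) / 8e-04
J = 5.667e-05 kg/(m^2*s)


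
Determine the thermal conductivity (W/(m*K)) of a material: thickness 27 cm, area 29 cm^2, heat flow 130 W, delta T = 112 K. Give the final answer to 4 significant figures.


k = Q*L / (A*dT)
L = 0.27 m, A = 2.9e-03 m^2
k = 130 * 0.27 / (2.9e-03 * 112)
k = 108.1 W/(m*K)


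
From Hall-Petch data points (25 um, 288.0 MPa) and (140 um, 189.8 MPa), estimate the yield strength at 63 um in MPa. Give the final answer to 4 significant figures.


sigma_y = sigma0 + k / sqrt(d)
1/sqrt(d1) = 1/sqrt(2.5e-05) = 200;  1/sqrt(d2) = 84.5154
k = (sigma1 - sigma2) / (1/sqrt(d1) - 1/sqrt(d2)) = (288.0 - 189.8) / (200 - 84.5154) = 0.85033 MPa*m^0.5
sigma0 = sigma1 - k/sqrt(d1) = 288.0 - 0.85033*200 = 117.934 MPa
sigma_y(d3) = 117.934 + 0.85033 / sqrt(6.3e-05) = 225.1 MPa


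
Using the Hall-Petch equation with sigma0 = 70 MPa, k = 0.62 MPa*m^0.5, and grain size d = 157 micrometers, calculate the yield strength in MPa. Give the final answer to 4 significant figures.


sigma_y = sigma0 + k / sqrt(d)
d = 157 um = 1.57e-04 m
sigma_y = 70 + 0.62 / sqrt(1.57e-04)
sigma_y = 119.5 MPa


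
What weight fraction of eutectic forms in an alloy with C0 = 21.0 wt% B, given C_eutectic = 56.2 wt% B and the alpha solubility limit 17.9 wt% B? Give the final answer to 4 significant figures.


f_primary = (C_e - C0) / (C_e - C_alpha_max)
f_primary = (56.2 - 21.0) / (56.2 - 17.9)
f_primary = 0.91906
f_eutectic = 1 - 0.91906 = 0.08094


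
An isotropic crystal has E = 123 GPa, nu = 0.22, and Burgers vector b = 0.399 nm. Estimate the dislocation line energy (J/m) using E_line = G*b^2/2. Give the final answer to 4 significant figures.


Step 1: G = E / (2*(1+nu))
G = 123 / (2*(1+0.22)) = 50.4098 GPa = 5.04098e+10 Pa
Step 2: E_line = G*b^2/2
b = 0.399 nm = 3.99e-10 m
E_line = 0.5 * 5.04098e+10 * (3.99e-10)^2 = 4.013e-09 J/m


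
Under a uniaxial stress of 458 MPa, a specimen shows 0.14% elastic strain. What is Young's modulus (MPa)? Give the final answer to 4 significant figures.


E = sigma / epsilon
epsilon = 0.14% = 1.4e-03
E = 458 / 1.4e-03
E = 327100 MPa


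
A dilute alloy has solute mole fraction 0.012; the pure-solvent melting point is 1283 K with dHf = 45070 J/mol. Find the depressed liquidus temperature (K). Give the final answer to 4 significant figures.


dT = R*Tm^2*x / dHf
dT = 8.314 * 1283^2 * 0.012 / 45070
dT = 3.64382 K
T_new = 1283 - 3.64382 = 1279 K


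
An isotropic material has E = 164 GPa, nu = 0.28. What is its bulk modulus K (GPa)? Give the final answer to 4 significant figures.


K = E / (3*(1-2*nu))
K = 164 / (3*(1-2*0.28))
K = 124.2 GPa


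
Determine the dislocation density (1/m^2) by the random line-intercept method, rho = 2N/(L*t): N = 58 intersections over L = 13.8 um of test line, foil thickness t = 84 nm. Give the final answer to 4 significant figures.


rho = 2N / (L * t)
L = 13.8 um = 1.38e-05 m, t = 84 nm = 8.4e-08 m
rho = 2 * 58 / (1.38e-05 * 8.4e-08)
rho = 1.001e+14 1/m^2


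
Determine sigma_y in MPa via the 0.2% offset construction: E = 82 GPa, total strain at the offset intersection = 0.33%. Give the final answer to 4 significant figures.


Offset strain = 0.002
Elastic strain at yield = total_strain - offset = 3.3e-03 - 0.002 = 1.3e-03
sigma_y = E * elastic_strain = 82000 * 1.3e-03
sigma_y = 106.6 MPa


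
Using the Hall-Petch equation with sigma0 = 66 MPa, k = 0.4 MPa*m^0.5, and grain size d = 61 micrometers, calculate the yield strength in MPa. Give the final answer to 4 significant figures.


sigma_y = sigma0 + k / sqrt(d)
d = 61 um = 6.1e-05 m
sigma_y = 66 + 0.4 / sqrt(6.1e-05)
sigma_y = 117.2 MPa


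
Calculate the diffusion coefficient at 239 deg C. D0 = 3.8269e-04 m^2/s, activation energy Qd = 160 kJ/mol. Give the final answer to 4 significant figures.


D = D0 * exp(-Qd / (R*T))
T = 512.15 K
D = 3.8269e-04 * exp(-160e3 / (8.314 * 512.15))
D = 1.835e-20 m^2/s


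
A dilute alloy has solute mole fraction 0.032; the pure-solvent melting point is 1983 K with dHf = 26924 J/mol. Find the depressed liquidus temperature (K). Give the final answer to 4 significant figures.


dT = R*Tm^2*x / dHf
dT = 8.314 * 1983^2 * 0.032 / 26924
dT = 38.8567 K
T_new = 1983 - 38.8567 = 1944 K


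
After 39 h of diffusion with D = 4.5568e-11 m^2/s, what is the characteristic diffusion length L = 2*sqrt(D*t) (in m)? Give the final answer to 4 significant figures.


t = 39 hr = 140400 s
Diffusion length = 2*sqrt(D*t)
= 2*sqrt(4.5568e-11 * 140400)
= 5.059e-03 m


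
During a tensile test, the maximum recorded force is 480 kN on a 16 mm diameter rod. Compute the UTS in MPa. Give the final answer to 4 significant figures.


A0 = pi*(d/2)^2 = pi*(16/2)^2 = 201.062 mm^2
UTS = F_max / A0 = 480*1000 / 201.062
UTS = 2387 MPa


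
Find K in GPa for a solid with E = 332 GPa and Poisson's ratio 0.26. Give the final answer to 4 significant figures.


K = E / (3*(1-2*nu))
K = 332 / (3*(1-2*0.26))
K = 230.6 GPa


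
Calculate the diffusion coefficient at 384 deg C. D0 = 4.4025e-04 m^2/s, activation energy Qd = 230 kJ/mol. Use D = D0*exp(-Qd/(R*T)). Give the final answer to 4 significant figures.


D = D0 * exp(-Qd / (R*T))
T = 657.15 K
D = 4.4025e-04 * exp(-230e3 / (8.314 * 657.15))
D = 2.297e-22 m^2/s


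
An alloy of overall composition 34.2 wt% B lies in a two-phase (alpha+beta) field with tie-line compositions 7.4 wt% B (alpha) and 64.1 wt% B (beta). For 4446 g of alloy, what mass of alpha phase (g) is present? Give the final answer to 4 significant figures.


f_alpha = (C_beta - C0) / (C_beta - C_alpha)
f_alpha = (64.1 - 34.2) / (64.1 - 7.4) = 0.527337
m_alpha = f_alpha * m_total = 0.527337 * 4446 = 2345 g


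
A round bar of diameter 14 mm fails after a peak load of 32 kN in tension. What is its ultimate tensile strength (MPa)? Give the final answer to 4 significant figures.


A0 = pi*(d/2)^2 = pi*(14/2)^2 = 153.938 mm^2
UTS = F_max / A0 = 32*1000 / 153.938
UTS = 207.9 MPa


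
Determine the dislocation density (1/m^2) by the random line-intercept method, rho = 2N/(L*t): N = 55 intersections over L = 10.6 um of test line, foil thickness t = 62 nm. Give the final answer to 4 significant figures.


rho = 2N / (L * t)
L = 10.6 um = 1.06e-05 m, t = 62 nm = 6.2e-08 m
rho = 2 * 55 / (1.06e-05 * 6.2e-08)
rho = 1.674e+14 1/m^2


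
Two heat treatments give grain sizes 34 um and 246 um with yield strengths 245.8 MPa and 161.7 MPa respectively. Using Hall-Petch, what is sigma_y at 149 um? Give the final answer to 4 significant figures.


sigma_y = sigma0 + k / sqrt(d)
1/sqrt(d1) = 1/sqrt(3.4e-05) = 171.499;  1/sqrt(d2) = 63.7577
k = (sigma1 - sigma2) / (1/sqrt(d1) - 1/sqrt(d2)) = (245.8 - 161.7) / (171.499 - 63.7577) = 0.780576 MPa*m^0.5
sigma0 = sigma1 - k/sqrt(d1) = 245.8 - 0.780576*171.499 = 111.932 MPa
sigma_y(d3) = 111.932 + 0.780576 / sqrt(1.49e-04) = 175.9 MPa


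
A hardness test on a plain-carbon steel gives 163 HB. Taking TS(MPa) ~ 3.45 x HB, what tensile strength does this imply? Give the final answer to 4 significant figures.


TS (MPa) = 3.45 * HB
TS = 3.45 * 163
TS = 562.4 MPa


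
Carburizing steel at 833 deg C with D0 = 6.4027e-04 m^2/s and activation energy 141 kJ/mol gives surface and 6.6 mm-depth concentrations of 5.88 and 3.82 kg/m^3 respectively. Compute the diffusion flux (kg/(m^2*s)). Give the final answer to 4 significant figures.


Step 1: D = D0 * exp(-Qd/(R*T))
T = 833 + 273.15 = 1106.15 K
D = 6.4027e-04 * exp(-141e3 / (8.314 * 1106.15)) = 1.40546e-10 m^2/s
Step 2: J = D * (C1 - C2) / dx
J = 1.40546e-10 * (5.88 - 3.82) / 6.6e-03
J = 4.387e-08 kg/(m^2*s)


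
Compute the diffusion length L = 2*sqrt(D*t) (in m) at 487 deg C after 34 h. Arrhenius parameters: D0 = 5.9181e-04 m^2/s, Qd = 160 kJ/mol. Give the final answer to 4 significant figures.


Step 1: D = D0 * exp(-Qd/(R*T))
T = 760.15 K
D = 5.9181e-04 * exp(-160e3 / (8.314 * 760.15)) = 5.98672e-15 m^2/s
Step 2: L = 2*sqrt(D*t)
t = 34 h = 122400 s
L = 2*sqrt(5.98672e-15 * 122400) = 5.414e-05 m


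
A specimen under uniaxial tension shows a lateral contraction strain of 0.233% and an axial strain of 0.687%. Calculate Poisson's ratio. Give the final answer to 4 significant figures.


nu = -epsilon_lat / epsilon_axial
Lateral strain is contraction (negative), so using magnitudes:
nu = 0.233 / 0.687
nu = 0.3392


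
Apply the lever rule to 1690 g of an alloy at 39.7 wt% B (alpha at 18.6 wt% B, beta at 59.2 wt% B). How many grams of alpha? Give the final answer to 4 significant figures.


f_alpha = (C_beta - C0) / (C_beta - C_alpha)
f_alpha = (59.2 - 39.7) / (59.2 - 18.6) = 0.480296
m_alpha = f_alpha * m_total = 0.480296 * 1690 = 811.7 g


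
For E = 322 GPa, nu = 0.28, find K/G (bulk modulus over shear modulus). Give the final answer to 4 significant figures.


G = E / (2*(1+nu))
G = 322 / (2*(1+0.28)) = 125.781 GPa
K = E / (3*(1-2*nu))
K = 322 / (3*(1-2*0.28)) = 243.939 GPa
K/G = 243.939 / 125.781 = 1.939


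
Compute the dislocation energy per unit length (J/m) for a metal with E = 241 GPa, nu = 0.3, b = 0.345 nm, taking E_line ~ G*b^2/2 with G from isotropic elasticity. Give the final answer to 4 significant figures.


Step 1: G = E / (2*(1+nu))
G = 241 / (2*(1+0.3)) = 92.6923 GPa = 9.26923e+10 Pa
Step 2: E_line = G*b^2/2
b = 0.345 nm = 3.45e-10 m
E_line = 0.5 * 9.26923e+10 * (3.45e-10)^2 = 5.516e-09 J/m


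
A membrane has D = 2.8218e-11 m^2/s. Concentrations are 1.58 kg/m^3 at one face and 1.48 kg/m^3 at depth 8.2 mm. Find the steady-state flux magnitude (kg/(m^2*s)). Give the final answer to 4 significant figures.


J = -D * (dC/dx) = D * (C1 - C2) / dx
J = 2.8218e-11 * (1.58 - 1.48) / 8.2e-03
J = 3.441e-10 kg/(m^2*s)


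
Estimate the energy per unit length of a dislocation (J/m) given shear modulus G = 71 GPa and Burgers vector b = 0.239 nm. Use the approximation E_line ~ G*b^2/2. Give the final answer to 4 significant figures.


E = G*b^2/2
b = 0.239 nm = 2.39e-10 m
G = 71 GPa = 7.1e+10 Pa
E = 0.5 * 7.1e+10 * (2.39e-10)^2
E = 2.028e-09 J/m


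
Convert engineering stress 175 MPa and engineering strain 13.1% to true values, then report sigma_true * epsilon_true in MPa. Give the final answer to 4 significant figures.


sigma_true = sigma_eng * (1 + epsilon_eng)
sigma_true = 175 * (1 + 0.131) = 197.925 MPa
epsilon_true = ln(1 + epsilon_eng)
epsilon_true = ln(1 + 0.131) = 0.123102
sigma_true * epsilon_true = 197.925 * 0.123102 = 24.37 MPa


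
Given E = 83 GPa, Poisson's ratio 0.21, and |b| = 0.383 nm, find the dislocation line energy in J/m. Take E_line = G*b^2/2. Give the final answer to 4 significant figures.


Step 1: G = E / (2*(1+nu))
G = 83 / (2*(1+0.21)) = 34.2975 GPa = 3.42975e+10 Pa
Step 2: E_line = G*b^2/2
b = 0.383 nm = 3.83e-10 m
E_line = 0.5 * 3.42975e+10 * (3.83e-10)^2 = 2.516e-09 J/m


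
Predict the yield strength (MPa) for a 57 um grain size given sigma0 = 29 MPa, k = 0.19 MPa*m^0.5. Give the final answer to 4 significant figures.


sigma_y = sigma0 + k / sqrt(d)
d = 57 um = 5.7e-05 m
sigma_y = 29 + 0.19 / sqrt(5.7e-05)
sigma_y = 54.17 MPa


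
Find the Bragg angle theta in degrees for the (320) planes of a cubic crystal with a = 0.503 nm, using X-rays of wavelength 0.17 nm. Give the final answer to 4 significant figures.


d = a / sqrt(h^2+k^2+l^2)
d = 0.503 / sqrt(13) = 0.139507 nm
lambda = 2*d*sin(theta)  =>  sin(theta) = lambda / (2*d)
sin(theta) = 0.17 / (2 * 0.139507) = 0.609288
theta = 37.54 deg


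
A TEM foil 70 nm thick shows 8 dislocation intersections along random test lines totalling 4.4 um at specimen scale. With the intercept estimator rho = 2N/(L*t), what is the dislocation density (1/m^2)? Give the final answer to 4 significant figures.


rho = 2N / (L * t)
L = 4.4 um = 4.4e-06 m, t = 70 nm = 7e-08 m
rho = 2 * 8 / (4.4e-06 * 7e-08)
rho = 5.195e+13 1/m^2


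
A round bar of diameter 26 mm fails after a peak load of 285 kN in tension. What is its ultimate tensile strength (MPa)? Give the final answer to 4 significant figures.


A0 = pi*(d/2)^2 = pi*(26/2)^2 = 530.929 mm^2
UTS = F_max / A0 = 285*1000 / 530.929
UTS = 536.8 MPa


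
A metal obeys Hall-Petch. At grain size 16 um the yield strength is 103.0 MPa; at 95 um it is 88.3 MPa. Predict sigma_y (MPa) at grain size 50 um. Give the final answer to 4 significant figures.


sigma_y = sigma0 + k / sqrt(d)
1/sqrt(d1) = 1/sqrt(1.6e-05) = 250;  1/sqrt(d2) = 102.598
k = (sigma1 - sigma2) / (1/sqrt(d1) - 1/sqrt(d2)) = (103.0 - 88.3) / (250 - 102.598) = 0.0997272 MPa*m^0.5
sigma0 = sigma1 - k/sqrt(d1) = 103.0 - 0.0997272*250 = 78.0682 MPa
sigma_y(d3) = 78.0682 + 0.0997272 / sqrt(5e-05) = 92.17 MPa


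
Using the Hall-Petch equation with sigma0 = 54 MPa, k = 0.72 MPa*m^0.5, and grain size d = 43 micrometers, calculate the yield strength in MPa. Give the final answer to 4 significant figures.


sigma_y = sigma0 + k / sqrt(d)
d = 43 um = 4.3e-05 m
sigma_y = 54 + 0.72 / sqrt(4.3e-05)
sigma_y = 163.8 MPa


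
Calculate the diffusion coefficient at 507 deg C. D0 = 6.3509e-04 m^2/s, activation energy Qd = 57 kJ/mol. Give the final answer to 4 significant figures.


D = D0 * exp(-Qd / (R*T))
T = 780.15 K
D = 6.3509e-04 * exp(-57e3 / (8.314 * 780.15))
D = 9.689e-08 m^2/s


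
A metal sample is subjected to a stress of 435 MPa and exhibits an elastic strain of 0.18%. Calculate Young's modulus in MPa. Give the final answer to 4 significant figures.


E = sigma / epsilon
epsilon = 0.18% = 1.8e-03
E = 435 / 1.8e-03
E = 241700 MPa


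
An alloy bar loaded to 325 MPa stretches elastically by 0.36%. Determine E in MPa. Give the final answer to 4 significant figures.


E = sigma / epsilon
epsilon = 0.36% = 3.6e-03
E = 325 / 3.6e-03
E = 90280 MPa


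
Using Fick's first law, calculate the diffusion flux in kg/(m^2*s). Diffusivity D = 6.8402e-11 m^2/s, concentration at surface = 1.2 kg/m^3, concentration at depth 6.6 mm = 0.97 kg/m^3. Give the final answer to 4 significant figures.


J = -D * (dC/dx) = D * (C1 - C2) / dx
J = 6.8402e-11 * (1.2 - 0.97) / 6.6e-03
J = 2.384e-09 kg/(m^2*s)


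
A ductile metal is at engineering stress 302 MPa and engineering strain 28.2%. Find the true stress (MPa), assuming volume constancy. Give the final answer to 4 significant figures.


sigma_true = sigma_eng * (1 + epsilon_eng)
sigma_true = 302 * (1 + 0.282)
sigma_true = 387.2 MPa


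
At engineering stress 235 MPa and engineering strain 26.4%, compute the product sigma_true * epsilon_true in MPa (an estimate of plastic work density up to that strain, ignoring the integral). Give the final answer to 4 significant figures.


sigma_true = sigma_eng * (1 + epsilon_eng)
sigma_true = 235 * (1 + 0.264) = 297.04 MPa
epsilon_true = ln(1 + epsilon_eng)
epsilon_true = ln(1 + 0.264) = 0.234281
sigma_true * epsilon_true = 297.04 * 0.234281 = 69.59 MPa


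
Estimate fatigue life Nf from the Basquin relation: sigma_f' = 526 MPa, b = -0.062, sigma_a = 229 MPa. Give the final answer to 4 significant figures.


sigma_a = sigma_f' * (2*Nf)^b
2*Nf = (sigma_a / sigma_f')^(1/b)
2*Nf = (229 / 526)^(1/-0.062)
2*Nf = 668350
Nf = 334200 cycles


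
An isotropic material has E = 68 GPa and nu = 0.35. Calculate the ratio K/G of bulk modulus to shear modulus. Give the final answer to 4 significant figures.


G = E / (2*(1+nu))
G = 68 / (2*(1+0.35)) = 25.1852 GPa
K = E / (3*(1-2*nu))
K = 68 / (3*(1-2*0.35)) = 75.5556 GPa
K/G = 75.5556 / 25.1852 = 3


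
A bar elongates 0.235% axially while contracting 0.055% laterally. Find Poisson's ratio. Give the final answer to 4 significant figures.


nu = -epsilon_lat / epsilon_axial
Lateral strain is contraction (negative), so using magnitudes:
nu = 0.055 / 0.235
nu = 0.234


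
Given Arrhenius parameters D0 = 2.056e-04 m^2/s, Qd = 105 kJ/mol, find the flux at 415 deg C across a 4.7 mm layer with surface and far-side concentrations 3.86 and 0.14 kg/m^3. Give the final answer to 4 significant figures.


Step 1: D = D0 * exp(-Qd/(R*T))
T = 415 + 273.15 = 688.15 K
D = 2.056e-04 * exp(-105e3 / (8.314 * 688.15)) = 2.20098e-12 m^2/s
Step 2: J = D * (C1 - C2) / dx
J = 2.20098e-12 * (3.86 - 0.14) / 4.7e-03
J = 1.742e-09 kg/(m^2*s)


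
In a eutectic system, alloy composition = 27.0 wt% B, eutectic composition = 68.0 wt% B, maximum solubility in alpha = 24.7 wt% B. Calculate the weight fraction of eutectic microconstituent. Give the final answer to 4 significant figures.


f_primary = (C_e - C0) / (C_e - C_alpha_max)
f_primary = (68.0 - 27.0) / (68.0 - 24.7)
f_primary = 0.946882
f_eutectic = 1 - 0.946882 = 0.05312


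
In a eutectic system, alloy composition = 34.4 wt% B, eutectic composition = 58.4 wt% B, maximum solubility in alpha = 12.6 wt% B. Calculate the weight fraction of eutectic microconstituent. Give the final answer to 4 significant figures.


f_primary = (C_e - C0) / (C_e - C_alpha_max)
f_primary = (58.4 - 34.4) / (58.4 - 12.6)
f_primary = 0.524017
f_eutectic = 1 - 0.524017 = 0.476


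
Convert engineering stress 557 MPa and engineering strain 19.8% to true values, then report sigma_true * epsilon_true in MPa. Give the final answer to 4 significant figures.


sigma_true = sigma_eng * (1 + epsilon_eng)
sigma_true = 557 * (1 + 0.198) = 667.286 MPa
epsilon_true = ln(1 + epsilon_eng)
epsilon_true = ln(1 + 0.198) = 0.180653
sigma_true * epsilon_true = 667.286 * 0.180653 = 120.5 MPa


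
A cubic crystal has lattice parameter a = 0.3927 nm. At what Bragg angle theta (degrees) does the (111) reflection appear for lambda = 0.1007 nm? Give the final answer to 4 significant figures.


d = a / sqrt(h^2+k^2+l^2)
d = 0.3927 / sqrt(3) = 0.226725 nm
lambda = 2*d*sin(theta)  =>  sin(theta) = lambda / (2*d)
sin(theta) = 0.1007 / (2 * 0.226725) = 0.222075
theta = 12.83 deg


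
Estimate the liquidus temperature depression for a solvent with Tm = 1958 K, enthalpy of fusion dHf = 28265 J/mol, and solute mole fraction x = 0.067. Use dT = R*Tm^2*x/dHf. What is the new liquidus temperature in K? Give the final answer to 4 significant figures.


dT = R*Tm^2*x / dHf
dT = 8.314 * 1958^2 * 0.067 / 28265
dT = 75.5547 K
T_new = 1958 - 75.5547 = 1882 K


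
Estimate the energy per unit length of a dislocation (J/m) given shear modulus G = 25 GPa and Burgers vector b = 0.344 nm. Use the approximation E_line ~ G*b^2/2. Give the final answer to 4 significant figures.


E = G*b^2/2
b = 0.344 nm = 3.44e-10 m
G = 25 GPa = 2.5e+10 Pa
E = 0.5 * 2.5e+10 * (3.44e-10)^2
E = 1.479e-09 J/m


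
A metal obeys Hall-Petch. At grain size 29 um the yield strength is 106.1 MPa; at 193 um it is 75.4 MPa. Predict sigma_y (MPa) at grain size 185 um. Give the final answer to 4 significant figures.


sigma_y = sigma0 + k / sqrt(d)
1/sqrt(d1) = 1/sqrt(2.9e-05) = 185.695;  1/sqrt(d2) = 71.9816
k = (sigma1 - sigma2) / (1/sqrt(d1) - 1/sqrt(d2)) = (106.1 - 75.4) / (185.695 - 71.9816) = 0.269976 MPa*m^0.5
sigma0 = sigma1 - k/sqrt(d1) = 106.1 - 0.269976*185.695 = 55.9667 MPa
sigma_y(d3) = 55.9667 + 0.269976 / sqrt(1.85e-04) = 75.82 MPa


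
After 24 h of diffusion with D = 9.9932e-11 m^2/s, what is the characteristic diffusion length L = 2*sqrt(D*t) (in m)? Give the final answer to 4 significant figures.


t = 24 hr = 86400 s
Diffusion length = 2*sqrt(D*t)
= 2*sqrt(9.9932e-11 * 86400)
= 5.877e-03 m


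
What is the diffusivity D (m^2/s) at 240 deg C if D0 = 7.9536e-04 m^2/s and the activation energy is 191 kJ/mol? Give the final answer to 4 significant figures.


D = D0 * exp(-Qd / (R*T))
T = 513.15 K
D = 7.9536e-04 * exp(-191e3 / (8.314 * 513.15))
D = 2.868e-23 m^2/s


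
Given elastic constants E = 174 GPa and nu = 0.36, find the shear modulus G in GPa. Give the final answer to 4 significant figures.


G = E / (2*(1+nu))
G = 174 / (2*(1+0.36))
G = 63.97 GPa


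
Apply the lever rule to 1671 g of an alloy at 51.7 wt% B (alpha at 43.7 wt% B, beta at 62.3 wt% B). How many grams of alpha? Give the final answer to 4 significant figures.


f_alpha = (C_beta - C0) / (C_beta - C_alpha)
f_alpha = (62.3 - 51.7) / (62.3 - 43.7) = 0.569892
m_alpha = f_alpha * m_total = 0.569892 * 1671 = 952.3 g


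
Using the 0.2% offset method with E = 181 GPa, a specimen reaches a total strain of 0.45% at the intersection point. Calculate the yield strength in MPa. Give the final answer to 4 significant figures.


Offset strain = 0.002
Elastic strain at yield = total_strain - offset = 4.5e-03 - 0.002 = 2.5e-03
sigma_y = E * elastic_strain = 181000 * 2.5e-03
sigma_y = 452.5 MPa


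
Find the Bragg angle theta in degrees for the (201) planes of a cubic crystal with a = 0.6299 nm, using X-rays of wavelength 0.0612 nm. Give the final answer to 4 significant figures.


d = a / sqrt(h^2+k^2+l^2)
d = 0.6299 / sqrt(5) = 0.2817 nm
lambda = 2*d*sin(theta)  =>  sin(theta) = lambda / (2*d)
sin(theta) = 0.0612 / (2 * 0.2817) = 0.108626
theta = 6.236 deg
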